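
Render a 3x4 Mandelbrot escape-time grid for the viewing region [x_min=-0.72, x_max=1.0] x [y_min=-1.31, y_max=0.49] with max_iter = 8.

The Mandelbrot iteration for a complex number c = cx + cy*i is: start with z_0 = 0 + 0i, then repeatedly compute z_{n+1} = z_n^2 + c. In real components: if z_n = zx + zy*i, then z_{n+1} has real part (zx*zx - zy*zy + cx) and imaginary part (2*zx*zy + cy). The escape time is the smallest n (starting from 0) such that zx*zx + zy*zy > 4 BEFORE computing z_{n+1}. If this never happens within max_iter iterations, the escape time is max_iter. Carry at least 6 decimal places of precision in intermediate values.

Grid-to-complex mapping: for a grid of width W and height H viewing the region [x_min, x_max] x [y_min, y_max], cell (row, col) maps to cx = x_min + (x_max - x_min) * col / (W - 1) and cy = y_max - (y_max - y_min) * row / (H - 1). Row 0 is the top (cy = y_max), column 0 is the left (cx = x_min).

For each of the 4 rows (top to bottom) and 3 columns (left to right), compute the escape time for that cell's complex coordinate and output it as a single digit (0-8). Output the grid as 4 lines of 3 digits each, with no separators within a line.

Answer: 782
882
572
222

Derivation:
(row=0, col=0): c = -0.7200 + 0.4900i → escape time 7
(row=0, col=1): c = 0.1400 + 0.4900i → escape time 8
(row=0, col=2): c = 1.0000 + 0.4900i → escape time 2
(row=1, col=0): c = -0.7200 + -0.1100i → escape time 8
(row=1, col=1): c = 0.1400 + -0.1100i → escape time 8
(row=1, col=2): c = 1.0000 + -0.1100i → escape time 2
(row=2, col=0): c = -0.7200 + -0.7100i → escape time 5
(row=2, col=1): c = 0.1400 + -0.7100i → escape time 7
(row=2, col=2): c = 1.0000 + -0.7100i → escape time 2
(row=3, col=0): c = -0.7200 + -1.3100i → escape time 2
(row=3, col=1): c = 0.1400 + -1.3100i → escape time 2
(row=3, col=2): c = 1.0000 + -1.3100i → escape time 2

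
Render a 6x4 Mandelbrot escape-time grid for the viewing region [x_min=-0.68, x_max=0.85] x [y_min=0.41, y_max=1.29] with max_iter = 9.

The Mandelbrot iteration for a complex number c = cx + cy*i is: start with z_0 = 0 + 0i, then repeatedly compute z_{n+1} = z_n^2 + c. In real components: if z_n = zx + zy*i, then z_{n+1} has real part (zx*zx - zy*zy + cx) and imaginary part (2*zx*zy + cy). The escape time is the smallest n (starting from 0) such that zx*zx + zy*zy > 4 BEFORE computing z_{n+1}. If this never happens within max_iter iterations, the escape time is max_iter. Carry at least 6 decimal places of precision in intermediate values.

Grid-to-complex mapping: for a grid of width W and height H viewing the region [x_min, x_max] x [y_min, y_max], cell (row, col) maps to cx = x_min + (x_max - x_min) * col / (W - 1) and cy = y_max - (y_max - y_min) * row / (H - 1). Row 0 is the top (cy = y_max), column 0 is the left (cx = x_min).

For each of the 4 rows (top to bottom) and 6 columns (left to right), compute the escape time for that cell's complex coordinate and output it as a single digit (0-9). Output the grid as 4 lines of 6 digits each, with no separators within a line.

Answer: 332222
459422
599632
999943

Derivation:
(row=0, col=0): c = -0.6800 + 1.2900i → escape time 3
(row=0, col=1): c = -0.3740 + 1.2900i → escape time 3
(row=0, col=2): c = -0.0680 + 1.2900i → escape time 2
(row=0, col=3): c = 0.2380 + 1.2900i → escape time 2
(row=0, col=4): c = 0.5440 + 1.2900i → escape time 2
(row=0, col=5): c = 0.8500 + 1.2900i → escape time 2
(row=1, col=0): c = -0.6800 + 0.9967i → escape time 4
(row=1, col=1): c = -0.3740 + 0.9967i → escape time 5
(row=1, col=2): c = -0.0680 + 0.9967i → escape time 9
(row=1, col=3): c = 0.2380 + 0.9967i → escape time 4
(row=1, col=4): c = 0.5440 + 0.9967i → escape time 2
(row=1, col=5): c = 0.8500 + 0.9967i → escape time 2
(row=2, col=0): c = -0.6800 + 0.7033i → escape time 5
(row=2, col=1): c = -0.3740 + 0.7033i → escape time 9
(row=2, col=2): c = -0.0680 + 0.7033i → escape time 9
(row=2, col=3): c = 0.2380 + 0.7033i → escape time 6
(row=2, col=4): c = 0.5440 + 0.7033i → escape time 3
(row=2, col=5): c = 0.8500 + 0.7033i → escape time 2
(row=3, col=0): c = -0.6800 + 0.4100i → escape time 9
(row=3, col=1): c = -0.3740 + 0.4100i → escape time 9
(row=3, col=2): c = -0.0680 + 0.4100i → escape time 9
(row=3, col=3): c = 0.2380 + 0.4100i → escape time 9
(row=3, col=4): c = 0.5440 + 0.4100i → escape time 4
(row=3, col=5): c = 0.8500 + 0.4100i → escape time 3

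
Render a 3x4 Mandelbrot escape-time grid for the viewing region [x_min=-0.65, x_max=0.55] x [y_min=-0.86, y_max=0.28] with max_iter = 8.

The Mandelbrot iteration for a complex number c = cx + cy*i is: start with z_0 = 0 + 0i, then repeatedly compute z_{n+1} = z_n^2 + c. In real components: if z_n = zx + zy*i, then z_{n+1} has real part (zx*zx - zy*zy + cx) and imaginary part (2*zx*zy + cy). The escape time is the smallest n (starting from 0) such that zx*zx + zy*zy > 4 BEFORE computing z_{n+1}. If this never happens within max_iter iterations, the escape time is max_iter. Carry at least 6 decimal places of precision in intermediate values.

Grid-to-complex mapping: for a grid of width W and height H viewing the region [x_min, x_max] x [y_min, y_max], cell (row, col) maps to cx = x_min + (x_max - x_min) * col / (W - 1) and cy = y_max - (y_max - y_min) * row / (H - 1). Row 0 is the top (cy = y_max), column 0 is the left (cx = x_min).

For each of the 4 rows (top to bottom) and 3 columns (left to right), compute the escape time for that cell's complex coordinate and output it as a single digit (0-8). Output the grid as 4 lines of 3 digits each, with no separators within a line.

(row=0, col=0): c = -0.6500 + 0.2800i → escape time 8
(row=0, col=1): c = -0.0500 + 0.2800i → escape time 8
(row=0, col=2): c = 0.5500 + 0.2800i → escape time 4
(row=1, col=0): c = -0.6500 + -0.1000i → escape time 8
(row=1, col=1): c = -0.0500 + -0.1000i → escape time 8
(row=1, col=2): c = 0.5500 + -0.1000i → escape time 4
(row=2, col=0): c = -0.6500 + -0.4800i → escape time 8
(row=2, col=1): c = -0.0500 + -0.4800i → escape time 8
(row=2, col=2): c = 0.5500 + -0.4800i → escape time 4
(row=3, col=0): c = -0.6500 + -0.8600i → escape time 4
(row=3, col=1): c = -0.0500 + -0.8600i → escape time 8
(row=3, col=2): c = 0.5500 + -0.8600i → escape time 3

Answer: 884
884
884
483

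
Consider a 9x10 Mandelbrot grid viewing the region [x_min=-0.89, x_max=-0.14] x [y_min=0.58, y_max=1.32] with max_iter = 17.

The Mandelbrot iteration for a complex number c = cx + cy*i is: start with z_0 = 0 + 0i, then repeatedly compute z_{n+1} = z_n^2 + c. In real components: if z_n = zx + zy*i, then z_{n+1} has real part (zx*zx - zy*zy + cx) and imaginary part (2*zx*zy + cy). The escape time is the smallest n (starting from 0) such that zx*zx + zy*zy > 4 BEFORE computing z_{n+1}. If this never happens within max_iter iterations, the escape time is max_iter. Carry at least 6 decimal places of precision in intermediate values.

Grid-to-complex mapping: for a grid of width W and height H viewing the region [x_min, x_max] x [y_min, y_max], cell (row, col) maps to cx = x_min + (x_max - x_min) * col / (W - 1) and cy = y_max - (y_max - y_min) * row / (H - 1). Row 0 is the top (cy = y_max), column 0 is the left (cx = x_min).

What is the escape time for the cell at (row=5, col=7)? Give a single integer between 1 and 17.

z_0 = 0 + 0i, c = -0.2338 + 0.9089i
Iter 1: z = -0.2338 + 0.9089i, |z|^2 = 0.8807
Iter 2: z = -1.0052 + 0.4840i, |z|^2 = 1.2446
Iter 3: z = 0.5424 + -0.0641i, |z|^2 = 0.2983
Iter 4: z = 0.0564 + 0.8393i, |z|^2 = 0.7077
Iter 5: z = -0.9351 + 1.0035i, |z|^2 = 1.8814
Iter 6: z = -0.3664 + -0.9678i, |z|^2 = 1.0709
Iter 7: z = -1.0362 + 1.6181i, |z|^2 = 3.6918
Iter 8: z = -1.7782 + -2.4443i, |z|^2 = 9.1365
Escaped at iteration 8

Answer: 8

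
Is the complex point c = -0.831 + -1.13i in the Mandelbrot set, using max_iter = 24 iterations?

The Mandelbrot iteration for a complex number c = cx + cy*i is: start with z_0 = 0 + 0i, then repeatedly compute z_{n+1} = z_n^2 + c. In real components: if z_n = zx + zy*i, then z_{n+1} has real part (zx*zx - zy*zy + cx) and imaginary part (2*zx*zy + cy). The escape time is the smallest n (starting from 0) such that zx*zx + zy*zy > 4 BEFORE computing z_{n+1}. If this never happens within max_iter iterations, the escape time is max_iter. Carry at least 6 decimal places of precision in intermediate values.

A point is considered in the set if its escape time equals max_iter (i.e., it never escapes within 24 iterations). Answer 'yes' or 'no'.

Answer: no

Derivation:
z_0 = 0 + 0i, c = -0.8310 + -1.1300i
Iter 1: z = -0.8310 + -1.1300i, |z|^2 = 1.9675
Iter 2: z = -1.4173 + 0.7481i, |z|^2 = 2.5684
Iter 3: z = 0.6183 + -3.2505i, |z|^2 = 10.9481
Escaped at iteration 3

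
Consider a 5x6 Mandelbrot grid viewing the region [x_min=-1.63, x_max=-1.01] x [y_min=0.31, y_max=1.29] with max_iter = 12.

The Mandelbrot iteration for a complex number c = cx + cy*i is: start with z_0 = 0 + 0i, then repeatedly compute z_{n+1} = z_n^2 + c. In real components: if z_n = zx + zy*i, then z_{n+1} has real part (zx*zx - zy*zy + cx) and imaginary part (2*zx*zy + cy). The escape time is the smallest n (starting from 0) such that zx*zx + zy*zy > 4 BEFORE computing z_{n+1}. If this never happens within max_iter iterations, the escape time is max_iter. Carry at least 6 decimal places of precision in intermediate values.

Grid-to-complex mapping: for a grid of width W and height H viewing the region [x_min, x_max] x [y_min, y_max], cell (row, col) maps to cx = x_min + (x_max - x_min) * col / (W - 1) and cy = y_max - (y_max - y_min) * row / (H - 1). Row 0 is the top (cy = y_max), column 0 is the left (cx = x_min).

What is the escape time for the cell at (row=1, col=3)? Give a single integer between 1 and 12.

z_0 = 0 + 0i, c = -1.1650 + 1.0940i
Iter 1: z = -1.1650 + 1.0940i, |z|^2 = 2.5541
Iter 2: z = -1.0046 + -1.4550i, |z|^2 = 3.1263
Iter 3: z = -2.2728 + 4.0175i, |z|^2 = 21.3058
Escaped at iteration 3

Answer: 3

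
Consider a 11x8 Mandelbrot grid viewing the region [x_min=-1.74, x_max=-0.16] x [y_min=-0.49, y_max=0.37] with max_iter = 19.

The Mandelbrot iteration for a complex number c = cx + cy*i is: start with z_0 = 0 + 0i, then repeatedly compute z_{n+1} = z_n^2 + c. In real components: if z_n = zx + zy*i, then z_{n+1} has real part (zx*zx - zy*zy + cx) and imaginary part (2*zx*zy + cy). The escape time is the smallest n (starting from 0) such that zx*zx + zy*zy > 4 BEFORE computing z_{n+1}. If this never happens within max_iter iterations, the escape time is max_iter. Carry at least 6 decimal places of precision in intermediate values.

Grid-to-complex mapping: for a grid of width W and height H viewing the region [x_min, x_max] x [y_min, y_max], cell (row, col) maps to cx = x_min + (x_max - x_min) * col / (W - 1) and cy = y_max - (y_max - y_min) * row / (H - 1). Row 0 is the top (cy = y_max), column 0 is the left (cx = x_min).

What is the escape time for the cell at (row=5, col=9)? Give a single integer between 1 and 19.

z_0 = 0 + 0i, c = -0.3180 + -0.2443i
Iter 1: z = -0.3180 + -0.2443i, |z|^2 = 0.1608
Iter 2: z = -0.2766 + -0.0889i, |z|^2 = 0.0844
Iter 3: z = -0.2494 + -0.1951i, |z|^2 = 0.1003
Iter 4: z = -0.2939 + -0.1470i, |z|^2 = 0.1079
Iter 5: z = -0.2532 + -0.1579i, |z|^2 = 0.0891
Iter 6: z = -0.2788 + -0.1643i, |z|^2 = 0.1047
Iter 7: z = -0.2673 + -0.1527i, |z|^2 = 0.0947
Iter 8: z = -0.2699 + -0.1627i, |z|^2 = 0.0993
Iter 9: z = -0.2716 + -0.1565i, |z|^2 = 0.0983
Iter 10: z = -0.2687 + -0.1593i, |z|^2 = 0.0976
Iter 11: z = -0.2712 + -0.1587i, |z|^2 = 0.0987
Iter 12: z = -0.2697 + -0.1582i, |z|^2 = 0.0977
Iter 13: z = -0.2703 + -0.1590i, |z|^2 = 0.0983
Iter 14: z = -0.2702 + -0.1583i, |z|^2 = 0.0981
Iter 15: z = -0.2701 + -0.1587i, |z|^2 = 0.0981
Iter 16: z = -0.2703 + -0.1586i, |z|^2 = 0.0982
Iter 17: z = -0.2701 + -0.1586i, |z|^2 = 0.0981
Iter 18: z = -0.2702 + -0.1586i, |z|^2 = 0.0982

Answer: 19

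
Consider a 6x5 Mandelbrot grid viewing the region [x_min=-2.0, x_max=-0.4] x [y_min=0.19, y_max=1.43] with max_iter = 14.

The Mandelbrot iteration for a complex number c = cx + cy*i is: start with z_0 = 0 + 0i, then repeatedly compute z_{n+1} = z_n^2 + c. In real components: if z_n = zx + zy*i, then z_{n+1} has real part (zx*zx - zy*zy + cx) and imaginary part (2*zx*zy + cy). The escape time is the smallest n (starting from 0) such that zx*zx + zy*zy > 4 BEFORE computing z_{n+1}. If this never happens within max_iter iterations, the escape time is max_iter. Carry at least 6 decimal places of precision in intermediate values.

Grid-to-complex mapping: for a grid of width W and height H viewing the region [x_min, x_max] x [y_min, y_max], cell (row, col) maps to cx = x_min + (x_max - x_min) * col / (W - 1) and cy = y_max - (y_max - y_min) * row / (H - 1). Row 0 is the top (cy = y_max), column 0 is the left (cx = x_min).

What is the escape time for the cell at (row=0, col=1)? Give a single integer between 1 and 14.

z_0 = 0 + 0i, c = -1.6800 + 1.4300i
Iter 1: z = -1.6800 + 1.4300i, |z|^2 = 4.8673
Escaped at iteration 1

Answer: 1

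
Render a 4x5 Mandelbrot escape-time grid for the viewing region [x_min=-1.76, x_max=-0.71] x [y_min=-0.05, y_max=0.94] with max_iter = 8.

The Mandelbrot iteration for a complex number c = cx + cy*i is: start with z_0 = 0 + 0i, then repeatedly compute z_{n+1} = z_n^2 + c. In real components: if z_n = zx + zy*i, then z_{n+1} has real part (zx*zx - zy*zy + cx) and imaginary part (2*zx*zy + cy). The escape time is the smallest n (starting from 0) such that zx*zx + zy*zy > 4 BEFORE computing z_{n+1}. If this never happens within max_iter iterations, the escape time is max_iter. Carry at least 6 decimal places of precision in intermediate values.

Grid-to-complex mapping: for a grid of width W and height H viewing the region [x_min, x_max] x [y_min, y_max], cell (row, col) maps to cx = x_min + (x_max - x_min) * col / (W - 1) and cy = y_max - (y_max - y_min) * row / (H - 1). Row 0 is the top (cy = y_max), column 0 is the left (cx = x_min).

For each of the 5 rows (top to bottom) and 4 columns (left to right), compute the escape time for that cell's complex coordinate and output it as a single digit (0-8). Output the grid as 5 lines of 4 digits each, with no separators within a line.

Answer: 2334
3335
3458
4688
8888

Derivation:
(row=0, col=0): c = -1.7600 + 0.9400i → escape time 2
(row=0, col=1): c = -1.4100 + 0.9400i → escape time 3
(row=0, col=2): c = -1.0600 + 0.9400i → escape time 3
(row=0, col=3): c = -0.7100 + 0.9400i → escape time 4
(row=1, col=0): c = -1.7600 + 0.6925i → escape time 3
(row=1, col=1): c = -1.4100 + 0.6925i → escape time 3
(row=1, col=2): c = -1.0600 + 0.6925i → escape time 3
(row=1, col=3): c = -0.7100 + 0.6925i → escape time 5
(row=2, col=0): c = -1.7600 + 0.4450i → escape time 3
(row=2, col=1): c = -1.4100 + 0.4450i → escape time 4
(row=2, col=2): c = -1.0600 + 0.4450i → escape time 5
(row=2, col=3): c = -0.7100 + 0.4450i → escape time 8
(row=3, col=0): c = -1.7600 + 0.1975i → escape time 4
(row=3, col=1): c = -1.4100 + 0.1975i → escape time 6
(row=3, col=2): c = -1.0600 + 0.1975i → escape time 8
(row=3, col=3): c = -0.7100 + 0.1975i → escape time 8
(row=4, col=0): c = -1.7600 + -0.0500i → escape time 8
(row=4, col=1): c = -1.4100 + -0.0500i → escape time 8
(row=4, col=2): c = -1.0600 + -0.0500i → escape time 8
(row=4, col=3): c = -0.7100 + -0.0500i → escape time 8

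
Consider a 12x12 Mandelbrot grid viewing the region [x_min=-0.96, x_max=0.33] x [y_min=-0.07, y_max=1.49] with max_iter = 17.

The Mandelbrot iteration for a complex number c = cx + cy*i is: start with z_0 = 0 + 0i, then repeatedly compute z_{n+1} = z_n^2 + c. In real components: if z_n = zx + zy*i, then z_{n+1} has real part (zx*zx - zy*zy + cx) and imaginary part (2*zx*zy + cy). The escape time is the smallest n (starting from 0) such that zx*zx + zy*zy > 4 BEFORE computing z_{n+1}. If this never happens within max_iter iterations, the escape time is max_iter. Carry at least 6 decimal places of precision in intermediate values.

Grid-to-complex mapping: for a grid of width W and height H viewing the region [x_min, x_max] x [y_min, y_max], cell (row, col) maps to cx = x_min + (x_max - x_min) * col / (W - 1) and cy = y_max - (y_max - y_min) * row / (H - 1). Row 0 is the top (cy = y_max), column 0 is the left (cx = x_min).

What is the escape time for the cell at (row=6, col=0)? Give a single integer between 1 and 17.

z_0 = 0 + 0i, c = -0.9600 + 0.6391i
Iter 1: z = -0.9600 + 0.6391i, |z|^2 = 1.3300
Iter 2: z = -0.4468 + -0.5880i, |z|^2 = 0.5454
Iter 3: z = -1.1060 + 1.1645i, |z|^2 = 2.5795
Iter 4: z = -1.0928 + -1.9370i, |z|^2 = 4.9461
Escaped at iteration 4

Answer: 4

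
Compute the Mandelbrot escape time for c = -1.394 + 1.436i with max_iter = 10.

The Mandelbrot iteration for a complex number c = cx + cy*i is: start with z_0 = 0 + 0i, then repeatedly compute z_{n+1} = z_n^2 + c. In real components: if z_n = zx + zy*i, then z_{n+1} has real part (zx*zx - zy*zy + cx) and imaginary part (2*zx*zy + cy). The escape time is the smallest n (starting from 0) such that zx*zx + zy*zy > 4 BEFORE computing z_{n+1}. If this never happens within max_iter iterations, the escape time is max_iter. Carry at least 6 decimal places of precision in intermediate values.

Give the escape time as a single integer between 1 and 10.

z_0 = 0 + 0i, c = -1.3940 + 1.4360i
Iter 1: z = -1.3940 + 1.4360i, |z|^2 = 4.0053
Escaped at iteration 1

Answer: 1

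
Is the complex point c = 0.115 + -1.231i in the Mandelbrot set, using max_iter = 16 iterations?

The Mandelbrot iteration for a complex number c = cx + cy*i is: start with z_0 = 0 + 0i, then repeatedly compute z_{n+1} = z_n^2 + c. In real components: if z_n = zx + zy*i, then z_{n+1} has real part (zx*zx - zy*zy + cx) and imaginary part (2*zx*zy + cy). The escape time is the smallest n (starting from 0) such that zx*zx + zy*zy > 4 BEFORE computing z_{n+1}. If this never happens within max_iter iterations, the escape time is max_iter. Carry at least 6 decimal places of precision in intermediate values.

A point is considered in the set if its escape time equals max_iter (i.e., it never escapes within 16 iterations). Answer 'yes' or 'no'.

Answer: no

Derivation:
z_0 = 0 + 0i, c = 0.1150 + -1.2310i
Iter 1: z = 0.1150 + -1.2310i, |z|^2 = 1.5286
Iter 2: z = -1.3871 + -1.5141i, |z|^2 = 4.2167
Escaped at iteration 2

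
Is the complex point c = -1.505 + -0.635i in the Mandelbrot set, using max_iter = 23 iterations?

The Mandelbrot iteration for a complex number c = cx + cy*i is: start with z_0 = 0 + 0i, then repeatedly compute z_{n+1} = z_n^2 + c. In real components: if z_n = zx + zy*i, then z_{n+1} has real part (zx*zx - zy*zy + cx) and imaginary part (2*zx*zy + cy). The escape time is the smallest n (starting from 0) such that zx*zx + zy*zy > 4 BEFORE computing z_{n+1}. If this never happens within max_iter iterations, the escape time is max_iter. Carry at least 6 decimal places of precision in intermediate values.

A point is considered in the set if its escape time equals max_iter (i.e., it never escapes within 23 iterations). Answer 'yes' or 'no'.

z_0 = 0 + 0i, c = -1.5050 + -0.6350i
Iter 1: z = -1.5050 + -0.6350i, |z|^2 = 2.6682
Iter 2: z = 0.3568 + 1.2763i, |z|^2 = 1.7564
Iter 3: z = -3.0068 + 0.2758i, |z|^2 = 9.1167
Escaped at iteration 3

Answer: no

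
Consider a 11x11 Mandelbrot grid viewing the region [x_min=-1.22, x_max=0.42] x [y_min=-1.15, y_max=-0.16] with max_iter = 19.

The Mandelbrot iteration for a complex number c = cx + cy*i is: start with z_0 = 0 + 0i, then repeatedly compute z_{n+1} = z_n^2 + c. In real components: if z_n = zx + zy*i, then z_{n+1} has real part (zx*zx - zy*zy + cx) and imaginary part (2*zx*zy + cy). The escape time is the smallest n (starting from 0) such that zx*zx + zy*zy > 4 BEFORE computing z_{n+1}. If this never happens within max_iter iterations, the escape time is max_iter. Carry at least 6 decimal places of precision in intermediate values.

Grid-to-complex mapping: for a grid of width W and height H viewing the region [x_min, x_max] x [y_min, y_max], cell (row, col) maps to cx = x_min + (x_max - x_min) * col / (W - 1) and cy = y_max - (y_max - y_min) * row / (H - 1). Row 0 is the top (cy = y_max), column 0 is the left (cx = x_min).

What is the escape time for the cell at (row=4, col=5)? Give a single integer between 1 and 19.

z_0 = 0 + 0i, c = -0.4000 + -0.5560i
Iter 1: z = -0.4000 + -0.5560i, |z|^2 = 0.4691
Iter 2: z = -0.5491 + -0.1112i, |z|^2 = 0.3139
Iter 3: z = -0.1108 + -0.4339i, |z|^2 = 0.2005
Iter 4: z = -0.5760 + -0.4598i, |z|^2 = 0.5432
Iter 5: z = -0.2797 + -0.0263i, |z|^2 = 0.0789
Iter 6: z = -0.3224 + -0.5413i, |z|^2 = 0.3970
Iter 7: z = -0.5890 + -0.2069i, |z|^2 = 0.3898
Iter 8: z = -0.0959 + -0.3122i, |z|^2 = 0.1067
Iter 9: z = -0.4883 + -0.4961i, |z|^2 = 0.4846
Iter 10: z = -0.4077 + -0.0715i, |z|^2 = 0.1713
Iter 11: z = -0.2389 + -0.4977i, |z|^2 = 0.3048
Iter 12: z = -0.5907 + -0.3182i, |z|^2 = 0.4501
Iter 13: z = -0.1524 + -0.1801i, |z|^2 = 0.0557
Iter 14: z = -0.4092 + -0.5011i, |z|^2 = 0.4186
Iter 15: z = -0.4837 + -0.1459i, |z|^2 = 0.2552
Iter 16: z = -0.1874 + -0.4149i, |z|^2 = 0.2072
Iter 17: z = -0.5370 + -0.4005i, |z|^2 = 0.4488
Iter 18: z = -0.2720 + -0.1258i, |z|^2 = 0.0898

Answer: 19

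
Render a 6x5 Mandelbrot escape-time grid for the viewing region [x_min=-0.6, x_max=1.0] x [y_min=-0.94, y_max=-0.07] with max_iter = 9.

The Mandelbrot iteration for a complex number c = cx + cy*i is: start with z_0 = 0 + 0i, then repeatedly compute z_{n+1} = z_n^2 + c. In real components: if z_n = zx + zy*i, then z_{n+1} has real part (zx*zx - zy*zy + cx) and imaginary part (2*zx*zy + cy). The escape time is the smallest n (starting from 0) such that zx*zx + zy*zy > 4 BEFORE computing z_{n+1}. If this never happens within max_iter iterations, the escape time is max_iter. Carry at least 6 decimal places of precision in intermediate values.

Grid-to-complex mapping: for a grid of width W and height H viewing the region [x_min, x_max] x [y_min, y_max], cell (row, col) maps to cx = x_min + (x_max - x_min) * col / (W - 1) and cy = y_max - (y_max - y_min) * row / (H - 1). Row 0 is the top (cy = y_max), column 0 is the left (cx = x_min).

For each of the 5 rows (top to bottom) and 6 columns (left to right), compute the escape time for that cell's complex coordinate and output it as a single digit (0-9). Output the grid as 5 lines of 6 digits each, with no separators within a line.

Answer: 999942
999932
999932
699532
466322

Derivation:
(row=0, col=0): c = -0.6000 + -0.0700i → escape time 9
(row=0, col=1): c = -0.2800 + -0.0700i → escape time 9
(row=0, col=2): c = 0.0400 + -0.0700i → escape time 9
(row=0, col=3): c = 0.3600 + -0.0700i → escape time 9
(row=0, col=4): c = 0.6800 + -0.0700i → escape time 4
(row=0, col=5): c = 1.0000 + -0.0700i → escape time 2
(row=1, col=0): c = -0.6000 + -0.2875i → escape time 9
(row=1, col=1): c = -0.2800 + -0.2875i → escape time 9
(row=1, col=2): c = 0.0400 + -0.2875i → escape time 9
(row=1, col=3): c = 0.3600 + -0.2875i → escape time 9
(row=1, col=4): c = 0.6800 + -0.2875i → escape time 3
(row=1, col=5): c = 1.0000 + -0.2875i → escape time 2
(row=2, col=0): c = -0.6000 + -0.5050i → escape time 9
(row=2, col=1): c = -0.2800 + -0.5050i → escape time 9
(row=2, col=2): c = 0.0400 + -0.5050i → escape time 9
(row=2, col=3): c = 0.3600 + -0.5050i → escape time 9
(row=2, col=4): c = 0.6800 + -0.5050i → escape time 3
(row=2, col=5): c = 1.0000 + -0.5050i → escape time 2
(row=3, col=0): c = -0.6000 + -0.7225i → escape time 6
(row=3, col=1): c = -0.2800 + -0.7225i → escape time 9
(row=3, col=2): c = 0.0400 + -0.7225i → escape time 9
(row=3, col=3): c = 0.3600 + -0.7225i → escape time 5
(row=3, col=4): c = 0.6800 + -0.7225i → escape time 3
(row=3, col=5): c = 1.0000 + -0.7225i → escape time 2
(row=4, col=0): c = -0.6000 + -0.9400i → escape time 4
(row=4, col=1): c = -0.2800 + -0.9400i → escape time 6
(row=4, col=2): c = 0.0400 + -0.9400i → escape time 6
(row=4, col=3): c = 0.3600 + -0.9400i → escape time 3
(row=4, col=4): c = 0.6800 + -0.9400i → escape time 2
(row=4, col=5): c = 1.0000 + -0.9400i → escape time 2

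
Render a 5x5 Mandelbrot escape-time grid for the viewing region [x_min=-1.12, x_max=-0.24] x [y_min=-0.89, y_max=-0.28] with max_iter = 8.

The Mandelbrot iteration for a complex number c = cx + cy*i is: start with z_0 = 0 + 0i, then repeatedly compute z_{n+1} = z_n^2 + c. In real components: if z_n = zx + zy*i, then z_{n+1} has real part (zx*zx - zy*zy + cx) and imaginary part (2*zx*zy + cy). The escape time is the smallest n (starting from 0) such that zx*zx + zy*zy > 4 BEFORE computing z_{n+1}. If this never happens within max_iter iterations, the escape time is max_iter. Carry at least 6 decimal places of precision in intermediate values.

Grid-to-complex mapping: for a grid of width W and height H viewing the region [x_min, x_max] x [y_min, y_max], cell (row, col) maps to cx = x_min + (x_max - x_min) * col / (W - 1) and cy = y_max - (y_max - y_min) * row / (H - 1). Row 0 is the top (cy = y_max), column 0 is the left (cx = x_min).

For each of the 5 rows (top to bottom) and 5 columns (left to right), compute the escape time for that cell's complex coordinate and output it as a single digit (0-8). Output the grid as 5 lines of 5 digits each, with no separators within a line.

Answer: 88888
66888
45788
34568
33458

Derivation:
(row=0, col=0): c = -1.1200 + -0.2800i → escape time 8
(row=0, col=1): c = -0.9000 + -0.2800i → escape time 8
(row=0, col=2): c = -0.6800 + -0.2800i → escape time 8
(row=0, col=3): c = -0.4600 + -0.2800i → escape time 8
(row=0, col=4): c = -0.2400 + -0.2800i → escape time 8
(row=1, col=0): c = -1.1200 + -0.4325i → escape time 6
(row=1, col=1): c = -0.9000 + -0.4325i → escape time 6
(row=1, col=2): c = -0.6800 + -0.4325i → escape time 8
(row=1, col=3): c = -0.4600 + -0.4325i → escape time 8
(row=1, col=4): c = -0.2400 + -0.4325i → escape time 8
(row=2, col=0): c = -1.1200 + -0.5850i → escape time 4
(row=2, col=1): c = -0.9000 + -0.5850i → escape time 5
(row=2, col=2): c = -0.6800 + -0.5850i → escape time 7
(row=2, col=3): c = -0.4600 + -0.5850i → escape time 8
(row=2, col=4): c = -0.2400 + -0.5850i → escape time 8
(row=3, col=0): c = -1.1200 + -0.7375i → escape time 3
(row=3, col=1): c = -0.9000 + -0.7375i → escape time 4
(row=3, col=2): c = -0.6800 + -0.7375i → escape time 5
(row=3, col=3): c = -0.4600 + -0.7375i → escape time 6
(row=3, col=4): c = -0.2400 + -0.7375i → escape time 8
(row=4, col=0): c = -1.1200 + -0.8900i → escape time 3
(row=4, col=1): c = -0.9000 + -0.8900i → escape time 3
(row=4, col=2): c = -0.6800 + -0.8900i → escape time 4
(row=4, col=3): c = -0.4600 + -0.8900i → escape time 5
(row=4, col=4): c = -0.2400 + -0.8900i → escape time 8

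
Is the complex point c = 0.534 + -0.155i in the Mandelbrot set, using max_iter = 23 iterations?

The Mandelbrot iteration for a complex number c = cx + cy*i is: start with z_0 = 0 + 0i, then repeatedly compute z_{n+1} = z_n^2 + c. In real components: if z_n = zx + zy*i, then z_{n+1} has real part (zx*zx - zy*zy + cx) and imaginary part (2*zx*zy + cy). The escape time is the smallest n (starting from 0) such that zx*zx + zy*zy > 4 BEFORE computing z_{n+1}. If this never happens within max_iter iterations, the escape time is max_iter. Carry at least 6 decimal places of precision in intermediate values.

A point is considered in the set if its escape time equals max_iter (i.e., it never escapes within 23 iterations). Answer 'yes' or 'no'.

z_0 = 0 + 0i, c = 0.5340 + -0.1550i
Iter 1: z = 0.5340 + -0.1550i, |z|^2 = 0.3092
Iter 2: z = 0.7951 + -0.3205i, |z|^2 = 0.7350
Iter 3: z = 1.0635 + -0.6647i, |z|^2 = 1.5729
Iter 4: z = 1.2231 + -1.5689i, |z|^2 = 3.9574
Iter 5: z = -0.4314 + -3.9929i, |z|^2 = 16.1293
Escaped at iteration 5

Answer: no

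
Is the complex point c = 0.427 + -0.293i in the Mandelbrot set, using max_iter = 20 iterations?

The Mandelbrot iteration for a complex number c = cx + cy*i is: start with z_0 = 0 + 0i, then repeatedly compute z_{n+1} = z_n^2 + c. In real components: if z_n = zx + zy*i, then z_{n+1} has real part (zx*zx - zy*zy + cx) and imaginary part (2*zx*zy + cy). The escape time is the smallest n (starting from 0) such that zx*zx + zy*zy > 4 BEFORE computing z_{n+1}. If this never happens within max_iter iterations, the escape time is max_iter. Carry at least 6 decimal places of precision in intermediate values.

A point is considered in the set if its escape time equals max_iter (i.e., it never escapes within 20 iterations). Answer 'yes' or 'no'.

Answer: no

Derivation:
z_0 = 0 + 0i, c = 0.4270 + -0.2930i
Iter 1: z = 0.4270 + -0.2930i, |z|^2 = 0.2682
Iter 2: z = 0.5235 + -0.5432i, |z|^2 = 0.5691
Iter 3: z = 0.4059 + -0.8617i, |z|^2 = 0.9074
Iter 4: z = -0.1508 + -0.9926i, |z|^2 = 1.0080
Iter 5: z = -0.5356 + 0.0064i, |z|^2 = 0.2869
Iter 6: z = 0.7138 + -0.2998i, |z|^2 = 0.5994
Iter 7: z = 0.8466 + -0.7210i, |z|^2 = 1.2366
Iter 8: z = 0.6239 + -1.5138i, |z|^2 = 2.6809
Iter 9: z = -1.4754 + -2.1819i, |z|^2 = 6.9376
Escaped at iteration 9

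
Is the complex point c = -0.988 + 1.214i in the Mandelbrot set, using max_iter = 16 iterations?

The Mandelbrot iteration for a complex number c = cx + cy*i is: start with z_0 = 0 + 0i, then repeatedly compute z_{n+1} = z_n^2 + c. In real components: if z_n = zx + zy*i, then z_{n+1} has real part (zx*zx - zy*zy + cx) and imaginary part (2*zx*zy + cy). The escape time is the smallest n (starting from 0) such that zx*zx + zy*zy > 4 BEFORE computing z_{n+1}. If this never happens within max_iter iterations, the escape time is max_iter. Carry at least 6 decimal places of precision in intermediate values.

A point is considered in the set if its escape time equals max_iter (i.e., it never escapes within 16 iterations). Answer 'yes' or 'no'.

Answer: no

Derivation:
z_0 = 0 + 0i, c = -0.9880 + 1.2140i
Iter 1: z = -0.9880 + 1.2140i, |z|^2 = 2.4499
Iter 2: z = -1.4857 + -1.1849i, |z|^2 = 3.6111
Iter 3: z = -0.1847 + 4.7346i, |z|^2 = 22.4505
Escaped at iteration 3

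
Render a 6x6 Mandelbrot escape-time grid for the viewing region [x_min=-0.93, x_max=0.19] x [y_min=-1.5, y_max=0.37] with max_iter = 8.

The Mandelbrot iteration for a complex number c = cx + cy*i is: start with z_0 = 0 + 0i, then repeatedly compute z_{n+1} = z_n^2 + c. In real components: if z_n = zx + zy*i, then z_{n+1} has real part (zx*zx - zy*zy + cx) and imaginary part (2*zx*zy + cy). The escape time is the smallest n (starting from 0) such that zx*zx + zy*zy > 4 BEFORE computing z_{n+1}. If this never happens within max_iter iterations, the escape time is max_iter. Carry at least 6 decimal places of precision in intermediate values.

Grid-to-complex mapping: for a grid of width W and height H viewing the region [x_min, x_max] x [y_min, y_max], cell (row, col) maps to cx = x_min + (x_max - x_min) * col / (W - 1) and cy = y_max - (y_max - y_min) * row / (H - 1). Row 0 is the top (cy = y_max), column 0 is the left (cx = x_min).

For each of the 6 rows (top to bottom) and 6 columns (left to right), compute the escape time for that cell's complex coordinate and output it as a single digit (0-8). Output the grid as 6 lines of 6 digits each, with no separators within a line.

Answer: 788888
888888
788888
446886
333443
222222

Derivation:
(row=0, col=0): c = -0.9300 + 0.3700i → escape time 7
(row=0, col=1): c = -0.7060 + 0.3700i → escape time 8
(row=0, col=2): c = -0.4820 + 0.3700i → escape time 8
(row=0, col=3): c = -0.2580 + 0.3700i → escape time 8
(row=0, col=4): c = -0.0340 + 0.3700i → escape time 8
(row=0, col=5): c = 0.1900 + 0.3700i → escape time 8
(row=1, col=0): c = -0.9300 + -0.0040i → escape time 8
(row=1, col=1): c = -0.7060 + -0.0040i → escape time 8
(row=1, col=2): c = -0.4820 + -0.0040i → escape time 8
(row=1, col=3): c = -0.2580 + -0.0040i → escape time 8
(row=1, col=4): c = -0.0340 + -0.0040i → escape time 8
(row=1, col=5): c = 0.1900 + -0.0040i → escape time 8
(row=2, col=0): c = -0.9300 + -0.3780i → escape time 7
(row=2, col=1): c = -0.7060 + -0.3780i → escape time 8
(row=2, col=2): c = -0.4820 + -0.3780i → escape time 8
(row=2, col=3): c = -0.2580 + -0.3780i → escape time 8
(row=2, col=4): c = -0.0340 + -0.3780i → escape time 8
(row=2, col=5): c = 0.1900 + -0.3780i → escape time 8
(row=3, col=0): c = -0.9300 + -0.7520i → escape time 4
(row=3, col=1): c = -0.7060 + -0.7520i → escape time 4
(row=3, col=2): c = -0.4820 + -0.7520i → escape time 6
(row=3, col=3): c = -0.2580 + -0.7520i → escape time 8
(row=3, col=4): c = -0.0340 + -0.7520i → escape time 8
(row=3, col=5): c = 0.1900 + -0.7520i → escape time 6
(row=4, col=0): c = -0.9300 + -1.1260i → escape time 3
(row=4, col=1): c = -0.7060 + -1.1260i → escape time 3
(row=4, col=2): c = -0.4820 + -1.1260i → escape time 3
(row=4, col=3): c = -0.2580 + -1.1260i → escape time 4
(row=4, col=4): c = -0.0340 + -1.1260i → escape time 4
(row=4, col=5): c = 0.1900 + -1.1260i → escape time 3
(row=5, col=0): c = -0.9300 + -1.5000i → escape time 2
(row=5, col=1): c = -0.7060 + -1.5000i → escape time 2
(row=5, col=2): c = -0.4820 + -1.5000i → escape time 2
(row=5, col=3): c = -0.2580 + -1.5000i → escape time 2
(row=5, col=4): c = -0.0340 + -1.5000i → escape time 2
(row=5, col=5): c = 0.1900 + -1.5000i → escape time 2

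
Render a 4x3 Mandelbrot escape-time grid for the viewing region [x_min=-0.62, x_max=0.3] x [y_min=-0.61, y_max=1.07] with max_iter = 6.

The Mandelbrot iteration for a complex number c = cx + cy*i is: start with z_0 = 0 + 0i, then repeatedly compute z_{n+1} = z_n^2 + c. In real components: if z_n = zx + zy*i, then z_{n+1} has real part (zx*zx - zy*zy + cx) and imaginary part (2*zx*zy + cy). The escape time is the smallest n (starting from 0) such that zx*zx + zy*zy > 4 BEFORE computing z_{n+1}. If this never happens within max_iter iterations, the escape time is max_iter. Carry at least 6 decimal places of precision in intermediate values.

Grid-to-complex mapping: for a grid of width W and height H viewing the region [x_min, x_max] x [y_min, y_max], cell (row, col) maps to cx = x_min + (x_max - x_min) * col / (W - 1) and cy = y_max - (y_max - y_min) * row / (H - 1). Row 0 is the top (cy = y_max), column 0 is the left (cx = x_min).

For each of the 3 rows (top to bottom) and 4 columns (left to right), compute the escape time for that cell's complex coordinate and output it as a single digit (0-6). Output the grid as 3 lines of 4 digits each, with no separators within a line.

(row=0, col=0): c = -0.6200 + 1.0700i → escape time 3
(row=0, col=1): c = -0.3133 + 1.0700i → escape time 5
(row=0, col=2): c = -0.0067 + 1.0700i → escape time 5
(row=0, col=3): c = 0.3000 + 1.0700i → escape time 3
(row=1, col=0): c = -0.6200 + 0.2300i → escape time 6
(row=1, col=1): c = -0.3133 + 0.2300i → escape time 6
(row=1, col=2): c = -0.0067 + 0.2300i → escape time 6
(row=1, col=3): c = 0.3000 + 0.2300i → escape time 6
(row=2, col=0): c = -0.6200 + -0.6100i → escape time 6
(row=2, col=1): c = -0.3133 + -0.6100i → escape time 6
(row=2, col=2): c = -0.0067 + -0.6100i → escape time 6
(row=2, col=3): c = 0.3000 + -0.6100i → escape time 6

Answer: 3553
6666
6666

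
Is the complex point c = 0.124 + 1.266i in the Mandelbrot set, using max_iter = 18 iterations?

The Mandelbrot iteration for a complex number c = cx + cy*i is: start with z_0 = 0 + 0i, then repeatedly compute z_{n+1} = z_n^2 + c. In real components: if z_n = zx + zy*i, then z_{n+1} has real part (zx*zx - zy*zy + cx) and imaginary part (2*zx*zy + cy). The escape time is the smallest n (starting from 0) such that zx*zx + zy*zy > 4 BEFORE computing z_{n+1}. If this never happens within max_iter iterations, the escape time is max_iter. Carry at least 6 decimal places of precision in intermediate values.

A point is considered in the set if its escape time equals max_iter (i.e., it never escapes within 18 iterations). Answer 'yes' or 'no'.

Answer: no

Derivation:
z_0 = 0 + 0i, c = 0.1240 + 1.2660i
Iter 1: z = 0.1240 + 1.2660i, |z|^2 = 1.6181
Iter 2: z = -1.4634 + 1.5800i, |z|^2 = 4.6378
Escaped at iteration 2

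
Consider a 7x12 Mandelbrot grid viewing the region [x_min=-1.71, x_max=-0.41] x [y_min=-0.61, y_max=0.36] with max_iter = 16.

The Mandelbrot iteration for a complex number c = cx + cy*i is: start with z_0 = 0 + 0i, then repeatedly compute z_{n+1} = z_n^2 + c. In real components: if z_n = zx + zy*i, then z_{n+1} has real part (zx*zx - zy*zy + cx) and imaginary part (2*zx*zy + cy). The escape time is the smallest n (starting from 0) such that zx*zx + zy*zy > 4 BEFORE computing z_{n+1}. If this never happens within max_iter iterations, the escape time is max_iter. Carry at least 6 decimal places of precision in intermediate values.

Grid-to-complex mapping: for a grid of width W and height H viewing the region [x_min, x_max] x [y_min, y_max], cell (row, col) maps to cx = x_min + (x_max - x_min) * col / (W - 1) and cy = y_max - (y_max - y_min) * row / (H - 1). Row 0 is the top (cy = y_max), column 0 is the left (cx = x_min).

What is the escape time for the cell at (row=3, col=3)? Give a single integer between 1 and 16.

z_0 = 0 + 0i, c = -1.0600 + 0.0955i
Iter 1: z = -1.0600 + 0.0955i, |z|^2 = 1.1327
Iter 2: z = 0.0545 + -0.1069i, |z|^2 = 0.0144
Iter 3: z = -1.0685 + 0.0838i, |z|^2 = 1.1486
Iter 4: z = 0.0746 + -0.0836i, |z|^2 = 0.0126
Iter 5: z = -1.0614 + 0.0830i, |z|^2 = 1.1335
Iter 6: z = 0.0597 + -0.0807i, |z|^2 = 0.0101
Iter 7: z = -1.0629 + 0.0858i, |z|^2 = 1.1372
Iter 8: z = 0.0625 + -0.0870i, |z|^2 = 0.0115
Iter 9: z = -1.0637 + 0.0846i, |z|^2 = 1.1385
Iter 10: z = 0.0642 + -0.0845i, |z|^2 = 0.0113
Iter 11: z = -1.0630 + 0.0846i, |z|^2 = 1.1372
Iter 12: z = 0.0628 + -0.0844i, |z|^2 = 0.0111
Iter 13: z = -1.0632 + 0.0848i, |z|^2 = 1.1375
Iter 14: z = 0.0631 + -0.0850i, |z|^2 = 0.0112
Iter 15: z = -1.0632 + 0.0847i, |z|^2 = 1.1376

Answer: 16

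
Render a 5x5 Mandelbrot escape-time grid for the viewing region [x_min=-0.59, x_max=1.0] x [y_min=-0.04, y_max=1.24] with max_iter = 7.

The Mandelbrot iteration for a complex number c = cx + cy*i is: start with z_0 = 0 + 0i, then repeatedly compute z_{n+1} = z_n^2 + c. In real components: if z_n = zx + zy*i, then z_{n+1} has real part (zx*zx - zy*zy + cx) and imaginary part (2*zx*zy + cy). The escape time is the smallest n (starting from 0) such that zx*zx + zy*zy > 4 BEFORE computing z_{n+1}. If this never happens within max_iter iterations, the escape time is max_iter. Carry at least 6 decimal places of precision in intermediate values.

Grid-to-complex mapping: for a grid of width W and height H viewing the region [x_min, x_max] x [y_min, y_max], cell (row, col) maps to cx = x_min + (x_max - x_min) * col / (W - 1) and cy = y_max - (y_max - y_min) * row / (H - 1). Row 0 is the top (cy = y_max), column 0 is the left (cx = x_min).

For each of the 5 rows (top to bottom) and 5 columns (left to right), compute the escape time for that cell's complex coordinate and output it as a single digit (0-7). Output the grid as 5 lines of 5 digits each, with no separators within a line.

(row=0, col=0): c = -0.5900 + 1.2400i → escape time 3
(row=0, col=1): c = -0.1925 + 1.2400i → escape time 3
(row=0, col=2): c = 0.2050 + 1.2400i → escape time 2
(row=0, col=3): c = 0.6025 + 1.2400i → escape time 2
(row=0, col=4): c = 1.0000 + 1.2400i → escape time 2
(row=1, col=0): c = -0.5900 + 0.9200i → escape time 4
(row=1, col=1): c = -0.1925 + 0.9200i → escape time 7
(row=1, col=2): c = 0.2050 + 0.9200i → escape time 4
(row=1, col=3): c = 0.6025 + 0.9200i → escape time 2
(row=1, col=4): c = 1.0000 + 0.9200i → escape time 2
(row=2, col=0): c = -0.5900 + 0.6000i → escape time 7
(row=2, col=1): c = -0.1925 + 0.6000i → escape time 7
(row=2, col=2): c = 0.2050 + 0.6000i → escape time 7
(row=2, col=3): c = 0.6025 + 0.6000i → escape time 3
(row=2, col=4): c = 1.0000 + 0.6000i → escape time 2
(row=3, col=0): c = -0.5900 + 0.2800i → escape time 7
(row=3, col=1): c = -0.1925 + 0.2800i → escape time 7
(row=3, col=2): c = 0.2050 + 0.2800i → escape time 7
(row=3, col=3): c = 0.6025 + 0.2800i → escape time 4
(row=3, col=4): c = 1.0000 + 0.2800i → escape time 2
(row=4, col=0): c = -0.5900 + -0.0400i → escape time 7
(row=4, col=1): c = -0.1925 + -0.0400i → escape time 7
(row=4, col=2): c = 0.2050 + -0.0400i → escape time 7
(row=4, col=3): c = 0.6025 + -0.0400i → escape time 4
(row=4, col=4): c = 1.0000 + -0.0400i → escape time 2

Answer: 33222
47422
77732
77742
77742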